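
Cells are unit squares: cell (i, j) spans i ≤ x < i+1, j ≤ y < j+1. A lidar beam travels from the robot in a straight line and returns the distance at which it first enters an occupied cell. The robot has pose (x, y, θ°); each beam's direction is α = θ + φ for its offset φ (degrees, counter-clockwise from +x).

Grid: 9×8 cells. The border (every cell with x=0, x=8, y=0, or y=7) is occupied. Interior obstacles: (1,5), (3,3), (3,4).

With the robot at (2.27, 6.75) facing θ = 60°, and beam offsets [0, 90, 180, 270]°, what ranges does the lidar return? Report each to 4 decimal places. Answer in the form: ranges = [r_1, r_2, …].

beam 1: φ=0°, α=60°
  direction (0.5000, 0.8660); cell (2,6); t to first gridline: x 1.4600, y 0.2887 (then +2.0000 / +1.1547)
    (2,7) via y @ 0.2887  # hit
  → r_1 = 0.2887
beam 2: φ=90°, α=150°
  direction (-0.8660, 0.5000); cell (2,6); t to first gridline: x 0.3118, y 0.5000 (then +1.1547 / +2.0000)
    (1,6) via x @ 0.3118
    (1,7) via y @ 0.5000  # hit
  → r_2 = 0.5000
beam 3: φ=180°, α=240°
  direction (-0.5000, -0.8660); cell (2,6); t to first gridline: x 0.5400, y 0.8660 (then +2.0000 / +1.1547)
    (1,6) via x @ 0.5400
    (1,5) via y @ 0.8660  # hit
  → r_3 = 0.8660
beam 4: φ=270°, α=330°
  direction (0.8660, -0.5000); cell (2,6); t to first gridline: x 0.8429, y 1.5000 (then +1.1547 / +2.0000)
    (3,6) via x @ 0.8429
    (3,5) via y @ 1.5000
    (4,5) via x @ 1.9976
    (5,5) via x @ 3.1523
    (5,4) via y @ 3.5000
    (6,4) via x @ 4.3070
    (7,4) via x @ 5.4617
    (7,3) via y @ 5.5000
    (8,3) via x @ 6.6164  # hit
  → r_4 = 6.6164

ranges = [0.2887, 0.5000, 0.8660, 6.6164]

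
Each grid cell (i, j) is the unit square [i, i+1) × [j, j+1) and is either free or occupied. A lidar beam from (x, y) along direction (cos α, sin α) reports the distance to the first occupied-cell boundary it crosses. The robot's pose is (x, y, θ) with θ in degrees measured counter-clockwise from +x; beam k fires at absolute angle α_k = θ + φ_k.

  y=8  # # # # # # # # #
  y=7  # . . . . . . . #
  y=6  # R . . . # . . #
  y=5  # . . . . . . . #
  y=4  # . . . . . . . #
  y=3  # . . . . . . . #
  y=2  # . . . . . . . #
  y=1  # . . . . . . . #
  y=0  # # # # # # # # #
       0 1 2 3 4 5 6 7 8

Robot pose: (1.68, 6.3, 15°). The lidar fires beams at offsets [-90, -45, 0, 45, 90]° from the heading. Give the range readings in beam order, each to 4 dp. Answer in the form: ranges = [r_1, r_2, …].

beam 1: φ=-90°, α=285°
  direction (0.2588, -0.9659); cell (1,6); t to first gridline: x 1.2364, y 0.3106 (then +3.8637 / +1.0353)
    (1,5) via y @ 0.3106
    (2,5) via x @ 1.2364
    (2,4) via y @ 1.3459
    (2,3) via y @ 2.3811
    (2,2) via y @ 3.4164
    (2,1) via y @ 4.4517
    (3,1) via x @ 5.1001
    (3,0) via y @ 5.4870  # hit
  → r_1 = 5.4870
beam 2: φ=-45°, α=330°
  direction (0.8660, -0.5000); cell (1,6); t to first gridline: x 0.3695, y 0.6000 (then +1.1547 / +2.0000)
    (2,6) via x @ 0.3695
    (2,5) via y @ 0.6000
    (3,5) via x @ 1.5242
    (3,4) via y @ 2.6000
    (4,4) via x @ 2.6789
    (5,4) via x @ 3.8336
    (5,3) via y @ 4.6000
    (6,3) via x @ 4.9883
    (7,3) via x @ 6.1430
    (7,2) via y @ 6.6000
    (8,2) via x @ 7.2977  # hit
  → r_2 = 7.2977
beam 3: φ=0°, α=15°
  direction (0.9659, 0.2588); cell (1,6); t to first gridline: x 0.3313, y 2.7046 (then +1.0353 / +3.8637)
    (2,6) via x @ 0.3313
    (3,6) via x @ 1.3666
    (4,6) via x @ 2.4018
    (4,7) via y @ 2.7046
    (5,7) via x @ 3.4371
    (6,7) via x @ 4.4724
    (7,7) via x @ 5.5077
    (8,7) via x @ 6.5429  # hit
  → r_3 = 6.5429
beam 4: φ=45°, α=60°
  direction (0.5000, 0.8660); cell (1,6); t to first gridline: x 0.6400, y 0.8083 (then +2.0000 / +1.1547)
    (2,6) via x @ 0.6400
    (2,7) via y @ 0.8083
    (2,8) via y @ 1.9630  # hit
  → r_4 = 1.9630
beam 5: φ=90°, α=105°
  direction (-0.2588, 0.9659); cell (1,6); t to first gridline: x 2.6273, y 0.7247 (then +3.8637 / +1.0353)
    (1,7) via y @ 0.7247
    (1,8) via y @ 1.7600  # hit
  → r_5 = 1.7600

ranges = [5.4870, 7.2977, 6.5429, 1.9630, 1.7600]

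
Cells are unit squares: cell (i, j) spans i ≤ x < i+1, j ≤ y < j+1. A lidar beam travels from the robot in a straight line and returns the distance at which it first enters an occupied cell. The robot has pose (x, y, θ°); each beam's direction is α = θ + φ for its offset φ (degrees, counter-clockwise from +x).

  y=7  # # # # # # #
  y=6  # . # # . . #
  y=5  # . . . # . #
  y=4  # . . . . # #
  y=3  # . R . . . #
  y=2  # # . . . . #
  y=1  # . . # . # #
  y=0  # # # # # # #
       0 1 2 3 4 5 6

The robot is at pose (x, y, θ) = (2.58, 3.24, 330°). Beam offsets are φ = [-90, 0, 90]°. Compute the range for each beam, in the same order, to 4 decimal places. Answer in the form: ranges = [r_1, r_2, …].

ranges = [1.1600, 2.7944, 2.8400]

beam 1: φ=-90°, α=240°
  cosα=-0.5000 sinα=-0.8660 | (2,3) | tMaxX 1.1600 tMaxY 0.2771 | tΔX 2.0000 tΔY 1.1547
    t=0.2771 [y] (2,2)
    t=1.1600 [x] (1,2) — stop
  → r_1 = 1.1600
beam 2: φ=0°, α=330°
  cosα=0.8660 sinα=-0.5000 | (2,3) | tMaxX 0.4850 tMaxY 0.4800 | tΔX 1.1547 tΔY 2.0000
    t=0.4800 [y] (2,2)
    t=0.4850 [x] (3,2)
    t=1.6397 [x] (4,2)
    t=2.4800 [y] (4,1)
    t=2.7944 [x] (5,1) — stop
  → r_2 = 2.7944
beam 3: φ=90°, α=60°
  cosα=0.5000 sinα=0.8660 | (2,3) | tMaxX 0.8400 tMaxY 0.8776 | tΔX 2.0000 tΔY 1.1547
    t=0.8400 [x] (3,3)
    t=0.8776 [y] (3,4)
    t=2.0323 [y] (3,5)
    t=2.8400 [x] (4,5) — stop
  → r_3 = 2.8400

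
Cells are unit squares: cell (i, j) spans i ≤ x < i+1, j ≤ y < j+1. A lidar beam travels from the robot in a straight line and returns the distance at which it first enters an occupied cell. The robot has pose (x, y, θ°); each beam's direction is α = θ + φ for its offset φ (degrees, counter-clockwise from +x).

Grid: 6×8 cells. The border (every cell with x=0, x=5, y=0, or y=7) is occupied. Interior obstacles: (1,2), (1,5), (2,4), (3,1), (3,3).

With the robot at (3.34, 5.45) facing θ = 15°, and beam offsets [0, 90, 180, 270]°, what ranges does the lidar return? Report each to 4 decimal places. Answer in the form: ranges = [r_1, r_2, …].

ranges = [1.7186, 1.6047, 1.3873, 1.5012]

beam 1: φ=0°, α=15°
  direction (0.9659, 0.2588); cell (3,5); t to first gridline: x 0.6833, y 2.1250 (then +1.0353 / +3.8637)
    (4,5) via x @ 0.6833
    (5,5) via x @ 1.7186  # hit
  → r_1 = 1.7186
beam 2: φ=90°, α=105°
  direction (-0.2588, 0.9659); cell (3,5); t to first gridline: x 1.3137, y 0.5694 (then +3.8637 / +1.0353)
    (3,6) via y @ 0.5694
    (2,6) via x @ 1.3137
    (2,7) via y @ 1.6047  # hit
  → r_2 = 1.6047
beam 3: φ=180°, α=195°
  direction (-0.9659, -0.2588); cell (3,5); t to first gridline: x 0.3520, y 1.7387 (then +1.0353 / +3.8637)
    (2,5) via x @ 0.3520
    (1,5) via x @ 1.3873  # hit
  → r_3 = 1.3873
beam 4: φ=270°, α=285°
  direction (0.2588, -0.9659); cell (3,5); t to first gridline: x 2.5500, y 0.4659 (then +3.8637 / +1.0353)
    (3,4) via y @ 0.4659
    (3,3) via y @ 1.5012  # hit
  → r_4 = 1.5012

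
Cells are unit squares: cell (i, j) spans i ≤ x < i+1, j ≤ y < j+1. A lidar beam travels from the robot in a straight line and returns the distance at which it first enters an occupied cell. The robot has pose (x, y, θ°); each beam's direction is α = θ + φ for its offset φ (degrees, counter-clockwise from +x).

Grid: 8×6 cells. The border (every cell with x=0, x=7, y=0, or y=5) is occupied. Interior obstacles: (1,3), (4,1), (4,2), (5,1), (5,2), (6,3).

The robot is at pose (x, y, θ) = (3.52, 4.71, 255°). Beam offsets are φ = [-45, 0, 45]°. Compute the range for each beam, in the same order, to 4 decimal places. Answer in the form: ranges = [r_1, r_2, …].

ranges = [1.7551, 3.8409, 1.9745]

beam 1: φ=-45°, α=210°
  d=(-0.8660,-0.5000)  start (3,4)  tX=0.6004 tY=1.4200  stride 1/|dx|=1.1547 1/|dy|=2.0000
    cross x-line → (2,4), t=0.6004
    cross y-line → (2,3), t=1.4200
    cross x-line → (1,3), t=1.7551 (wall)
  → r_1 = 1.7551
beam 2: φ=0°, α=255°
  d=(-0.2588,-0.9659)  start (3,4)  tX=2.0091 tY=0.7350  stride 1/|dx|=3.8637 1/|dy|=1.0353
    cross y-line → (3,3), t=0.7350
    cross y-line → (3,2), t=1.7703
    cross x-line → (2,2), t=2.0091
    cross y-line → (2,1), t=2.8056
    cross y-line → (2,0), t=3.8409 (wall)
  → r_2 = 3.8409
beam 3: φ=45°, α=300°
  d=(0.5000,-0.8660)  start (3,4)  tX=0.9600 tY=0.8198  stride 1/|dx|=2.0000 1/|dy|=1.1547
    cross y-line → (3,3), t=0.8198
    cross x-line → (4,3), t=0.9600
    cross y-line → (4,2), t=1.9745 (wall)
  → r_3 = 1.9745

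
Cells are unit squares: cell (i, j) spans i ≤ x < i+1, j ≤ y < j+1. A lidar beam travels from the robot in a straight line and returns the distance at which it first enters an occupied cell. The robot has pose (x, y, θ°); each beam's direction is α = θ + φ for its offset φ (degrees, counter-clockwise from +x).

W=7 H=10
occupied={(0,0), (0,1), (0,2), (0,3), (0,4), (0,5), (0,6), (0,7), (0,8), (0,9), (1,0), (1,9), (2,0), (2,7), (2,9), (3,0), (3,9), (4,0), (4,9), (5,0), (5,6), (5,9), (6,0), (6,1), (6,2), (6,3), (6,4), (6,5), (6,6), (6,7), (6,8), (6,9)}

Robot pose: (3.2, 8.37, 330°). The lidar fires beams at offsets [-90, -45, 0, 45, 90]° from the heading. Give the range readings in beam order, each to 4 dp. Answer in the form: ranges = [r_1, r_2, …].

beam 1: φ=-90°, α=240°
  d=(-0.5000,-0.8660)  start (3,8)  tX=0.4000 tY=0.4272  stride 1/|dx|=2.0000 1/|dy|=1.1547
    cross x-line → (2,8), t=0.4000
    cross y-line → (2,7), t=0.4272 (wall)
  → r_1 = 0.4272
beam 2: φ=-45°, α=285°
  d=(0.2588,-0.9659)  start (3,8)  tX=3.0910 tY=0.3831  stride 1/|dx|=3.8637 1/|dy|=1.0353
    cross y-line → (3,7), t=0.3831
    cross y-line → (3,6), t=1.4183
    cross y-line → (3,5), t=2.4536
    cross x-line → (4,5), t=3.0910
    cross y-line → (4,4), t=3.4889
    cross y-line → (4,3), t=4.5242
    cross y-line → (4,2), t=5.5594
    cross y-line → (4,1), t=6.5947
    cross x-line → (5,1), t=6.9547
    cross y-line → (5,0), t=7.6300 (wall)
  → r_2 = 7.6300
beam 3: φ=0°, α=330°
  d=(0.8660,-0.5000)  start (3,8)  tX=0.9238 tY=0.7400  stride 1/|dx|=1.1547 1/|dy|=2.0000
    cross y-line → (3,7), t=0.7400
    cross x-line → (4,7), t=0.9238
    cross x-line → (5,7), t=2.0785
    cross y-line → (5,6), t=2.7400 (wall)
  → r_3 = 2.7400
beam 4: φ=45°, α=15°
  d=(0.9659,0.2588)  start (3,8)  tX=0.8282 tY=2.4341  stride 1/|dx|=1.0353 1/|dy|=3.8637
    cross x-line → (4,8), t=0.8282
    cross x-line → (5,8), t=1.8635
    cross y-line → (5,9), t=2.4341 (wall)
  → r_4 = 2.4341
beam 5: φ=90°, α=60°
  d=(0.5000,0.8660)  start (3,8)  tX=1.6000 tY=0.7275  stride 1/|dx|=2.0000 1/|dy|=1.1547
    cross y-line → (3,9), t=0.7275 (wall)
  → r_5 = 0.7275

ranges = [0.4272, 7.6300, 2.7400, 2.4341, 0.7275]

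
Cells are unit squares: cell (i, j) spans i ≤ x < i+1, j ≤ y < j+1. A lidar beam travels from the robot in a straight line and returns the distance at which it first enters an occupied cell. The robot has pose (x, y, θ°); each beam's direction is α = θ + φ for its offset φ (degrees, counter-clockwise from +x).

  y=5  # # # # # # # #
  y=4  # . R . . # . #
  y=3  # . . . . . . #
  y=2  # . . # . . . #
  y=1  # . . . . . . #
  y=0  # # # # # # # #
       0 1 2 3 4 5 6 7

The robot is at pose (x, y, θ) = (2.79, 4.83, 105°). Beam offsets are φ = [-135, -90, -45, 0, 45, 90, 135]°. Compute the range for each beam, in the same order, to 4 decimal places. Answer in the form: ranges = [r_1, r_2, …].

ranges = [4.8613, 0.6568, 0.1963, 0.1760, 0.3400, 1.8531, 3.5800]

beam 1: φ=-135°, α=330°
  d=(0.8660,-0.5000)  start (2,4)  tX=0.2425 tY=1.6600  stride 1/|dx|=1.1547 1/|dy|=2.0000
    cross x-line → (3,4), t=0.2425
    cross x-line → (4,4), t=1.3972
    cross y-line → (4,3), t=1.6600
    cross x-line → (5,3), t=2.5519
    cross y-line → (5,2), t=3.6600
    cross x-line → (6,2), t=3.7066
    cross x-line → (7,2), t=4.8613 (wall)
  → r_1 = 4.8613
beam 2: φ=-90°, α=15°
  d=(0.9659,0.2588)  start (2,4)  tX=0.2174 tY=0.6568  stride 1/|dx|=1.0353 1/|dy|=3.8637
    cross x-line → (3,4), t=0.2174
    cross y-line → (3,5), t=0.6568 (wall)
  → r_2 = 0.6568
beam 3: φ=-45°, α=60°
  d=(0.5000,0.8660)  start (2,4)  tX=0.4200 tY=0.1963  stride 1/|dx|=2.0000 1/|dy|=1.1547
    cross y-line → (2,5), t=0.1963 (wall)
  → r_3 = 0.1963
beam 4: φ=0°, α=105°
  d=(-0.2588,0.9659)  start (2,4)  tX=3.0523 tY=0.1760  stride 1/|dx|=3.8637 1/|dy|=1.0353
    cross y-line → (2,5), t=0.1760 (wall)
  → r_4 = 0.1760
beam 5: φ=45°, α=150°
  d=(-0.8660,0.5000)  start (2,4)  tX=0.9122 tY=0.3400  stride 1/|dx|=1.1547 1/|dy|=2.0000
    cross y-line → (2,5), t=0.3400 (wall)
  → r_5 = 0.3400
beam 6: φ=90°, α=195°
  d=(-0.9659,-0.2588)  start (2,4)  tX=0.8179 tY=3.2069  stride 1/|dx|=1.0353 1/|dy|=3.8637
    cross x-line → (1,4), t=0.8179
    cross x-line → (0,4), t=1.8531 (wall)
  → r_6 = 1.8531
beam 7: φ=135°, α=240°
  d=(-0.5000,-0.8660)  start (2,4)  tX=1.5800 tY=0.9584  stride 1/|dx|=2.0000 1/|dy|=1.1547
    cross y-line → (2,3), t=0.9584
    cross x-line → (1,3), t=1.5800
    cross y-line → (1,2), t=2.1131
    cross y-line → (1,1), t=3.2678
    cross x-line → (0,1), t=3.5800 (wall)
  → r_7 = 3.5800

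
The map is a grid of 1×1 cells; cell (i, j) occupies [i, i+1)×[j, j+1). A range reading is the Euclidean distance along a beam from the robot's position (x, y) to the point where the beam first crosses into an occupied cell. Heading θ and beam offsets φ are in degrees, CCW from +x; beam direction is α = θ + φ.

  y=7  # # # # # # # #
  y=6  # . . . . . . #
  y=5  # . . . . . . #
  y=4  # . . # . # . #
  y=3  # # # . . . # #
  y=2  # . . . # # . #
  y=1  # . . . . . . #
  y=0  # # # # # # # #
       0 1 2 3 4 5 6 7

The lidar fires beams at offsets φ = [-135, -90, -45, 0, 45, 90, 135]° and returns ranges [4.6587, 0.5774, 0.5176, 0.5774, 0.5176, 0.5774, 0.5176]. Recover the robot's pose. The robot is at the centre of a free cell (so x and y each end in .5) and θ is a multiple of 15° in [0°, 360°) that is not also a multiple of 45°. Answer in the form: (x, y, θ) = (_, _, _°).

(x, y, θ) = (5.5, 3.5, 330°)

The pose lattice has 29·16 = 464 candidates. Test each by forward raycasting.
  (4.5, 1.5, 165°): beam 1 = 1.0000 ≠ 4.6587 ✗
  (4.5, 6.5, 330°): beam 1 = 3.6235 ≠ 4.6587 ✗
  (2.5, 2.5, 195°): beam 1 = 0.5774 ≠ 4.6587 ✗
  (5.5, 5.5, 285°): beam 1 = 3.0000 ≠ 4.6587 ✗
  …
  (5.5, 3.5, 330°): r_1=4.6587, r_2=0.5774, r_3=0.5176, r_4=0.5774, r_5=0.5176, r_6=0.5774, r_7=0.5176 — all match ✓
No second candidate reproduces the full scan.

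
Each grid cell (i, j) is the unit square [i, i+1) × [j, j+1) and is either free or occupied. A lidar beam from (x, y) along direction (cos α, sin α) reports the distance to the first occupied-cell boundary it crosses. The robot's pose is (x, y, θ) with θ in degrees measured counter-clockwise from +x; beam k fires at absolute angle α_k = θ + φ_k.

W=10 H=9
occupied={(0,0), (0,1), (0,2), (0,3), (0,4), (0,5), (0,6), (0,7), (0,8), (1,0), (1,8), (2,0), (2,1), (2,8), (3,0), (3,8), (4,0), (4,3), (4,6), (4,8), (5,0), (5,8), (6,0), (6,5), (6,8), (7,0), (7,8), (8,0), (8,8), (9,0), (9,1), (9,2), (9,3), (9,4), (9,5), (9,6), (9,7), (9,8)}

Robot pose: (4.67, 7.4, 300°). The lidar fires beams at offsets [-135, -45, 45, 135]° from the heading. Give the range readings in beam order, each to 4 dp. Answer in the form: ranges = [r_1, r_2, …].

beam 1: φ=-135°, α=165°
  d=(-0.9659,0.2588)  start (4,7)  tX=0.6936 tY=2.3182  stride 1/|dx|=1.0353 1/|dy|=3.8637
    cross x-line → (3,7), t=0.6936
    cross x-line → (2,7), t=1.7289
    cross y-line → (2,8), t=2.3182 (wall)
  → r_1 = 2.3182
beam 2: φ=-45°, α=255°
  d=(-0.2588,-0.9659)  start (4,7)  tX=2.5887 tY=0.4141  stride 1/|dx|=3.8637 1/|dy|=1.0353
    cross y-line → (4,6), t=0.4141 (wall)
  → r_2 = 0.4141
beam 3: φ=45°, α=345°
  d=(0.9659,-0.2588)  start (4,7)  tX=0.3416 tY=1.5455  stride 1/|dx|=1.0353 1/|dy|=3.8637
    cross x-line → (5,7), t=0.3416
    cross x-line → (6,7), t=1.3769
    cross y-line → (6,6), t=1.5455
    cross x-line → (7,6), t=2.4122
    cross x-line → (8,6), t=3.4475
    cross x-line → (9,6), t=4.4827 (wall)
  → r_3 = 4.4827
beam 4: φ=135°, α=75°
  d=(0.2588,0.9659)  start (4,7)  tX=1.2750 tY=0.6212  stride 1/|dx|=3.8637 1/|dy|=1.0353
    cross y-line → (4,8), t=0.6212 (wall)
  → r_4 = 0.6212

ranges = [2.3182, 0.4141, 4.4827, 0.6212]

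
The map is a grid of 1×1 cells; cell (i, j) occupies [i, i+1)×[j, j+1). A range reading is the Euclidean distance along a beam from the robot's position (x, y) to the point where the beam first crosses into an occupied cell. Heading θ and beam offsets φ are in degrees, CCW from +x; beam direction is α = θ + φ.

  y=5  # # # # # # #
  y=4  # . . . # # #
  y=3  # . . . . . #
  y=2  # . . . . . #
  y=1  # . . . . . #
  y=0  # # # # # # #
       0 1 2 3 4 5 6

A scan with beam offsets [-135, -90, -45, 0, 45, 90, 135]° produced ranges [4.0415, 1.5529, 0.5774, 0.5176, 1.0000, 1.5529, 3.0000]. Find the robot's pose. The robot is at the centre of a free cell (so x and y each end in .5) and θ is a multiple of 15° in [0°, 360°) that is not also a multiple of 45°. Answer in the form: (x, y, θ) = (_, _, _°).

(x, y, θ) = (2.5, 4.5, 105°)

Enumerate (i+0.5, j+0.5, θ) over the 18 free cells and 16 admissible headings. For each, cast all 7 beams and compare to the given ranges.
  (4.5, 3.5, 15°): beam 1 = 2.8868 ≠ 4.0415 ✗
  (1.5, 2.5, 285°): beam 1 = 0.5774 ≠ 4.0415 ✗
  (1.5, 3.5, 300°): beam 1 = 0.5176 ≠ 4.0415 ✗
  (1.5, 4.5, 255°): beam 1 = 0.5774 ≠ 4.0415 ✗
  …
  (2.5, 4.5, 105°): r_1=4.0415, r_2=1.5529, r_3=0.5774, r_4=0.5176, r_5=1.0000, r_6=1.5529, r_7=3.0000 — all match ✓
Only this pose fits every beam.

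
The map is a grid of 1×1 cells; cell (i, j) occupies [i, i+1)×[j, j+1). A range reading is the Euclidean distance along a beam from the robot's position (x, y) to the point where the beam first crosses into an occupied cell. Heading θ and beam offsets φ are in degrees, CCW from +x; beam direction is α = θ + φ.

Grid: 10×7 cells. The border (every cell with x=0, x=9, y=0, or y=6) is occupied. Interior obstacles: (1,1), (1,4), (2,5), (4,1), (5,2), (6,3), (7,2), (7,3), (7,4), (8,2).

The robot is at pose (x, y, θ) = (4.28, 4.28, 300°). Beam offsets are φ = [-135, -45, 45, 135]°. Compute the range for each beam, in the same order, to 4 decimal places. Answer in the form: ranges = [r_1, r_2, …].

ranges = [2.3604, 3.3957, 1.7807, 1.7807]

beam 1: φ=-135°, α=165°
  d=(-0.9659,0.2588)  start (4,4)  tX=0.2899 tY=2.7819  stride 1/|dx|=1.0353 1/|dy|=3.8637
    cross x-line → (3,4), t=0.2899
    cross x-line → (2,4), t=1.3252
    cross x-line → (1,4), t=2.3604 (wall)
  → r_1 = 2.3604
beam 2: φ=-45°, α=255°
  d=(-0.2588,-0.9659)  start (4,4)  tX=1.0818 tY=0.2899  stride 1/|dx|=3.8637 1/|dy|=1.0353
    cross y-line → (4,3), t=0.2899
    cross x-line → (3,3), t=1.0818
    cross y-line → (3,2), t=1.3252
    cross y-line → (3,1), t=2.3604
    cross y-line → (3,0), t=3.3957 (wall)
  → r_2 = 3.3957
beam 3: φ=45°, α=345°
  d=(0.9659,-0.2588)  start (4,4)  tX=0.7454 tY=1.0818  stride 1/|dx|=1.0353 1/|dy|=3.8637
    cross x-line → (5,4), t=0.7454
    cross y-line → (5,3), t=1.0818
    cross x-line → (6,3), t=1.7807 (wall)
  → r_3 = 1.7807
beam 4: φ=135°, α=75°
  d=(0.2588,0.9659)  start (4,4)  tX=2.7819 tY=0.7454  stride 1/|dx|=3.8637 1/|dy|=1.0353
    cross y-line → (4,5), t=0.7454
    cross y-line → (4,6), t=1.7807 (wall)
  → r_4 = 1.7807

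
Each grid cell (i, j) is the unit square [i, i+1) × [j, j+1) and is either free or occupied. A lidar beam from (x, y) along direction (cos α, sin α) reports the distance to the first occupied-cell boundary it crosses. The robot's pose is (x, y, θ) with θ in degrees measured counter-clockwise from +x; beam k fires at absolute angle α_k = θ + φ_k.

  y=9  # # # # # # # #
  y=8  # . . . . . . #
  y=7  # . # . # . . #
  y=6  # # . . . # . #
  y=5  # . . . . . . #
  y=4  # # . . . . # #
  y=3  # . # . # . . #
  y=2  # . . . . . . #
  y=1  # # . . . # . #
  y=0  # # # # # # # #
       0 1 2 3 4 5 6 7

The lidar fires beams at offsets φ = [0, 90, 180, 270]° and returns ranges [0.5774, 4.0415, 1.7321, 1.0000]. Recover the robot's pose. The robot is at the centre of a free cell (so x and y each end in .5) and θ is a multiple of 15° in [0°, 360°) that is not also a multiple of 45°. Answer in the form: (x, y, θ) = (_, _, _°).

The pose lattice has 38·16 = 608 candidates. Test each by forward raycasting.
  (2.5, 6.5, 255°): beam 1 = 1.9319 ≠ 0.5774 ✗
  (3.5, 8.5, 60°): beam 2 = 1.0000 ≠ 4.0415 ✗
  (5.5, 8.5, 105°): beam 1 = 0.5176 ≠ 0.5774 ✗
  …
  (3.5, 1.5, 300°): r_1=0.5774, r_2=4.0415, r_3=1.7321, r_4=1.0000 — all match ✓
No second candidate reproduces the full scan.

(x, y, θ) = (3.5, 1.5, 300°)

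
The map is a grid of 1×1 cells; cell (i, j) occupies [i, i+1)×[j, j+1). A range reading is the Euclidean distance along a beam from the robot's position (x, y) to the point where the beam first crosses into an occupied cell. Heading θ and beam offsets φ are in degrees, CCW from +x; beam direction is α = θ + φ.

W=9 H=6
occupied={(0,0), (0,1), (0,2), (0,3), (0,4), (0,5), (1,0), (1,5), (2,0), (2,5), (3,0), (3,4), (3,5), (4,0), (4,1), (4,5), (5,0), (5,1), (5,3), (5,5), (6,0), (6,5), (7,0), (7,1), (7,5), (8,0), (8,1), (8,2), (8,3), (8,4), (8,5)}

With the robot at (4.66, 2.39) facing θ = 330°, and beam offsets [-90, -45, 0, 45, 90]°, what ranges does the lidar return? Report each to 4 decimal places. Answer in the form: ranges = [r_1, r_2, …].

beam 1: φ=-90°, α=240°
  dir = (cos 240°, sin 240°) = (-0.5000, -0.8660); from cell (4,2)
  next x-line at t=1.3200, next y-line at t=0.4503; Δt_x=2.0000, Δt_y=1.1547
    y: enter (4,1) at t=0.4503 ← occupied
  → r_1 = 0.4503
beam 2: φ=-45°, α=285°
  dir = (cos 285°, sin 285°) = (0.2588, -0.9659); from cell (4,2)
  next x-line at t=1.3137, next y-line at t=0.4038; Δt_x=3.8637, Δt_y=1.0353
    y: enter (4,1) at t=0.4038 ← occupied
  → r_2 = 0.4038
beam 3: φ=0°, α=330°
  dir = (cos 330°, sin 330°) = (0.8660, -0.5000); from cell (4,2)
  next x-line at t=0.3926, next y-line at t=0.7800; Δt_x=1.1547, Δt_y=2.0000
    x: enter (5,2) at t=0.3926
    y: enter (5,1) at t=0.7800 ← occupied
  → r_3 = 0.7800
beam 4: φ=45°, α=15°
  dir = (cos 15°, sin 15°) = (0.9659, 0.2588); from cell (4,2)
  next x-line at t=0.3520, next y-line at t=2.3569; Δt_x=1.0353, Δt_y=3.8637
    x: enter (5,2) at t=0.3520
    x: enter (6,2) at t=1.3873
    y: enter (6,3) at t=2.3569
    x: enter (7,3) at t=2.4225
    x: enter (8,3) at t=3.4578 ← occupied
  → r_4 = 3.4578
beam 5: φ=90°, α=60°
  dir = (cos 60°, sin 60°) = (0.5000, 0.8660); from cell (4,2)
  next x-line at t=0.6800, next y-line at t=0.7044; Δt_x=2.0000, Δt_y=1.1547
    x: enter (5,2) at t=0.6800
    y: enter (5,3) at t=0.7044 ← occupied
  → r_5 = 0.7044

ranges = [0.4503, 0.4038, 0.7800, 3.4578, 0.7044]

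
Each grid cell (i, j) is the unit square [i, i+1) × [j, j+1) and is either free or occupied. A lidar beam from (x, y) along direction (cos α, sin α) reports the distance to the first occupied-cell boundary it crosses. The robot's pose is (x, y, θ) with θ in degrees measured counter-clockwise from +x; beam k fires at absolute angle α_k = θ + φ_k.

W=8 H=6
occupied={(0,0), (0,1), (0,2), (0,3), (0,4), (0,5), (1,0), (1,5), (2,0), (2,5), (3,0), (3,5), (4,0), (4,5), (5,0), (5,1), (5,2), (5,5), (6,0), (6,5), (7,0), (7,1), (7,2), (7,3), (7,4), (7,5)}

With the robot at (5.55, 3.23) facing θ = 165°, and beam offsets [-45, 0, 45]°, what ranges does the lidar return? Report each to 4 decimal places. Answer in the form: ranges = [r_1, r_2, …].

beam 1: φ=-45°, α=120°
  d=(-0.5000,0.8660)  start (5,3)  tX=1.1000 tY=0.8891  stride 1/|dx|=2.0000 1/|dy|=1.1547
    cross y-line → (5,4), t=0.8891
    cross x-line → (4,4), t=1.1000
    cross y-line → (4,5), t=2.0438 (wall)
  → r_1 = 2.0438
beam 2: φ=0°, α=165°
  d=(-0.9659,0.2588)  start (5,3)  tX=0.5694 tY=2.9751  stride 1/|dx|=1.0353 1/|dy|=3.8637
    cross x-line → (4,3), t=0.5694
    cross x-line → (3,3), t=1.6047
    cross x-line → (2,3), t=2.6400
    cross y-line → (2,4), t=2.9751
    cross x-line → (1,4), t=3.6752
    cross x-line → (0,4), t=4.7105 (wall)
  → r_2 = 4.7105
beam 3: φ=45°, α=210°
  d=(-0.8660,-0.5000)  start (5,3)  tX=0.6351 tY=0.4600  stride 1/|dx|=1.1547 1/|dy|=2.0000
    cross y-line → (5,2), t=0.4600 (wall)
  → r_3 = 0.4600

ranges = [2.0438, 4.7105, 0.4600]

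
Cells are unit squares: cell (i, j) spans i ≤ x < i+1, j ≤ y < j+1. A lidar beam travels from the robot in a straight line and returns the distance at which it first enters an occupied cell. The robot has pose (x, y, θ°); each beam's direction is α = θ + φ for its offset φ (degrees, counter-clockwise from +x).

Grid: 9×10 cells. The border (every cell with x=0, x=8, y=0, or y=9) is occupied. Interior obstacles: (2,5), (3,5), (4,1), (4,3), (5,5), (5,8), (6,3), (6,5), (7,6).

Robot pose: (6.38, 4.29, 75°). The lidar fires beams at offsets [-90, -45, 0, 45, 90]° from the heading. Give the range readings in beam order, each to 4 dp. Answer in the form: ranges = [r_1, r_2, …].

beam 1: φ=-90°, α=345°
  d=(0.9659,-0.2588)  start (6,4)  tX=0.6419 tY=1.1205  stride 1/|dx|=1.0353 1/|dy|=3.8637
    cross x-line → (7,4), t=0.6419
    cross y-line → (7,3), t=1.1205
    cross x-line → (8,3), t=1.6771 (wall)
  → r_1 = 1.6771
beam 2: φ=-45°, α=30°
  d=(0.8660,0.5000)  start (6,4)  tX=0.7159 tY=1.4200  stride 1/|dx|=1.1547 1/|dy|=2.0000
    cross x-line → (7,4), t=0.7159
    cross y-line → (7,5), t=1.4200
    cross x-line → (8,5), t=1.8706 (wall)
  → r_2 = 1.8706
beam 3: φ=0°, α=75°
  d=(0.2588,0.9659)  start (6,4)  tX=2.3955 tY=0.7350  stride 1/|dx|=3.8637 1/|dy|=1.0353
    cross y-line → (6,5), t=0.7350 (wall)
  → r_3 = 0.7350
beam 4: φ=45°, α=120°
  d=(-0.5000,0.8660)  start (6,4)  tX=0.7600 tY=0.8198  stride 1/|dx|=2.0000 1/|dy|=1.1547
    cross x-line → (5,4), t=0.7600
    cross y-line → (5,5), t=0.8198 (wall)
  → r_4 = 0.8198
beam 5: φ=90°, α=165°
  d=(-0.9659,0.2588)  start (6,4)  tX=0.3934 tY=2.7432  stride 1/|dx|=1.0353 1/|dy|=3.8637
    cross x-line → (5,4), t=0.3934
    cross x-line → (4,4), t=1.4287
    cross x-line → (3,4), t=2.4640
    cross y-line → (3,5), t=2.7432 (wall)
  → r_5 = 2.7432

ranges = [1.6771, 1.8706, 0.7350, 0.8198, 2.7432]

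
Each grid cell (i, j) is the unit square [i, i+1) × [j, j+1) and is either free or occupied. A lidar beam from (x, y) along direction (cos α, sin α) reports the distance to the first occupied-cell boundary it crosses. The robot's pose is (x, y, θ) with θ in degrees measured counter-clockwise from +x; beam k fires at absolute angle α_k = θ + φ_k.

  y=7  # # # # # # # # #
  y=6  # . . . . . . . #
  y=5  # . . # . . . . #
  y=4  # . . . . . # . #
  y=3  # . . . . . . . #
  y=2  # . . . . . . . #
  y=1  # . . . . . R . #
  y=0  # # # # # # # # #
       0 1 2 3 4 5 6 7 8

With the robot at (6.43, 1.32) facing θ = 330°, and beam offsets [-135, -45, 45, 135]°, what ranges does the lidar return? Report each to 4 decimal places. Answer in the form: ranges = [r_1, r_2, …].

ranges = [1.2364, 0.3313, 1.6254, 5.8804]

beam 1: φ=-135°, α=195°
  dir = (cos 195°, sin 195°) = (-0.9659, -0.2588); from cell (6,1)
  next x-line at t=0.4452, next y-line at t=1.2364; Δt_x=1.0353, Δt_y=3.8637
    x: enter (5,1) at t=0.4452
    y: enter (5,0) at t=1.2364 ← occupied
  → r_1 = 1.2364
beam 2: φ=-45°, α=285°
  dir = (cos 285°, sin 285°) = (0.2588, -0.9659); from cell (6,1)
  next x-line at t=2.2023, next y-line at t=0.3313; Δt_x=3.8637, Δt_y=1.0353
    y: enter (6,0) at t=0.3313 ← occupied
  → r_2 = 0.3313
beam 3: φ=45°, α=15°
  dir = (cos 15°, sin 15°) = (0.9659, 0.2588); from cell (6,1)
  next x-line at t=0.5901, next y-line at t=2.6273; Δt_x=1.0353, Δt_y=3.8637
    x: enter (7,1) at t=0.5901
    x: enter (8,1) at t=1.6254 ← occupied
  → r_3 = 1.6254
beam 4: φ=135°, α=105°
  dir = (cos 105°, sin 105°) = (-0.2588, 0.9659); from cell (6,1)
  next x-line at t=1.6614, next y-line at t=0.7040; Δt_x=3.8637, Δt_y=1.0353
    y: enter (6,2) at t=0.7040
    x: enter (5,2) at t=1.6614
    y: enter (5,3) at t=1.7393
    y: enter (5,4) at t=2.7745
    y: enter (5,5) at t=3.8098
    y: enter (5,6) at t=4.8451
    x: enter (4,6) at t=5.5251
    y: enter (4,7) at t=5.8804 ← occupied
  → r_4 = 5.8804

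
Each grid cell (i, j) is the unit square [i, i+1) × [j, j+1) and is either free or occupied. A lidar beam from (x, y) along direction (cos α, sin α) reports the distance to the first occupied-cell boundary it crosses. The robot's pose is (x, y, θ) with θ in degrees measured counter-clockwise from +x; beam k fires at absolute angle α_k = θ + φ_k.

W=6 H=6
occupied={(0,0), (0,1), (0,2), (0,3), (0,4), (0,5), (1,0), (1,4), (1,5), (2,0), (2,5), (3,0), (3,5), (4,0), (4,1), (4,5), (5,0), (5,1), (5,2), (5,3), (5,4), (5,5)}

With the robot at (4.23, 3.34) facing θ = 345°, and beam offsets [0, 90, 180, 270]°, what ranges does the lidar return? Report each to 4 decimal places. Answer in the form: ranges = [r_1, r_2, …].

ranges = [0.7972, 1.7186, 2.5500, 2.4225]

beam 1: φ=0°, α=345°
  dir = (cos 345°, sin 345°) = (0.9659, -0.2588); from cell (4,3)
  next x-line at t=0.7972, next y-line at t=1.3137; Δt_x=1.0353, Δt_y=3.8637
    x: enter (5,3) at t=0.7972 ← occupied
  → r_1 = 0.7972
beam 2: φ=90°, α=75°
  dir = (cos 75°, sin 75°) = (0.2588, 0.9659); from cell (4,3)
  next x-line at t=2.9751, next y-line at t=0.6833; Δt_x=3.8637, Δt_y=1.0353
    y: enter (4,4) at t=0.6833
    y: enter (4,5) at t=1.7186 ← occupied
  → r_2 = 1.7186
beam 3: φ=180°, α=165°
  dir = (cos 165°, sin 165°) = (-0.9659, 0.2588); from cell (4,3)
  next x-line at t=0.2381, next y-line at t=2.5500; Δt_x=1.0353, Δt_y=3.8637
    x: enter (3,3) at t=0.2381
    x: enter (2,3) at t=1.2734
    x: enter (1,3) at t=2.3087
    y: enter (1,4) at t=2.5500 ← occupied
  → r_3 = 2.5500
beam 4: φ=270°, α=255°
  dir = (cos 255°, sin 255°) = (-0.2588, -0.9659); from cell (4,3)
  next x-line at t=0.8887, next y-line at t=0.3520; Δt_x=3.8637, Δt_y=1.0353
    y: enter (4,2) at t=0.3520
    x: enter (3,2) at t=0.8887
    y: enter (3,1) at t=1.3873
    y: enter (3,0) at t=2.4225 ← occupied
  → r_4 = 2.4225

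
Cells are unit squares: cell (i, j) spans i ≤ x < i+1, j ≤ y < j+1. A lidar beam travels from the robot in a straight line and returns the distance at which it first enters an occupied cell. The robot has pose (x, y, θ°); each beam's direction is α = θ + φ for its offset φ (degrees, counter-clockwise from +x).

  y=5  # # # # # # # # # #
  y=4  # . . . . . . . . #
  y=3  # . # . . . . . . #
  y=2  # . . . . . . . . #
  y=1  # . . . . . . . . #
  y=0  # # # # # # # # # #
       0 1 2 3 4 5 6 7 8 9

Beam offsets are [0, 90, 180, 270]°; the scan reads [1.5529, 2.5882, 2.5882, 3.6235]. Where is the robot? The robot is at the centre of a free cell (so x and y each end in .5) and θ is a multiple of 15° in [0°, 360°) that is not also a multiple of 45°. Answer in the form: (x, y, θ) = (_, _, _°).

Enumerate (i+0.5, j+0.5, θ) over the 31 free cells and 16 admissible headings. For each, cast all 4 beams and compare to the given ranges.
  (7.5, 1.5, 60°): beam 1 = 3.0000 ≠ 1.5529 ✗
  (6.5, 3.5, 255°): beam 1 = 2.5882 ≠ 1.5529 ✗
  (7.5, 2.5, 75°): beam 1 = 2.5882 ≠ 1.5529 ✗
  (1.5, 4.5, 300°): beam 1 = 1.0000 ≠ 1.5529 ✗
  …
  (6.5, 2.5, 255°): r_1=1.5529, r_2=2.5882, r_3=2.5882, r_4=3.6235 — all match ✓
Only this pose fits every beam.

(x, y, θ) = (6.5, 2.5, 255°)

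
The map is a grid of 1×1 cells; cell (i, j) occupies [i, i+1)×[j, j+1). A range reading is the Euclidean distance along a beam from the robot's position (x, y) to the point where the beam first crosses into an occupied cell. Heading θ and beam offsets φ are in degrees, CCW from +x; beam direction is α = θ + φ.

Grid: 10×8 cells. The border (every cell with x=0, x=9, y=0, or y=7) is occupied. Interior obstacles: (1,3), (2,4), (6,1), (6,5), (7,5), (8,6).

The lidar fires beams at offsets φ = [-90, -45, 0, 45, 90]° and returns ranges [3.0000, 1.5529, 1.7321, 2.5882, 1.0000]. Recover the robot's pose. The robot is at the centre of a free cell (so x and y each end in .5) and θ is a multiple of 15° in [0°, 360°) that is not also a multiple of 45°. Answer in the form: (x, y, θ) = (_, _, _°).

The pose lattice has 42·16 = 672 candidates. Test each by forward raycasting.
  (7.5, 6.5, 330°): beam 1 = 0.5774 ≠ 3.0000 ✗
  (7.5, 3.5, 120°): beam 1 = 1.7321 ≠ 3.0000 ✗
  (1.5, 1.5, 240°): beam 1 = 0.5774 ≠ 3.0000 ✗
  (3.5, 2.5, 150°): beam 1 = 5.1962 ≠ 3.0000 ✗
  (2.5, 6.5, 165°): beam 1 = 0.5176 ≠ 3.0000 ✗
  …
  (3.5, 5.5, 120°): r_1=3.0000, r_2=1.5529, r_3=1.7321, r_4=2.5882, r_5=1.0000 — all match ✓
Only this pose fits every beam.

(x, y, θ) = (3.5, 5.5, 120°)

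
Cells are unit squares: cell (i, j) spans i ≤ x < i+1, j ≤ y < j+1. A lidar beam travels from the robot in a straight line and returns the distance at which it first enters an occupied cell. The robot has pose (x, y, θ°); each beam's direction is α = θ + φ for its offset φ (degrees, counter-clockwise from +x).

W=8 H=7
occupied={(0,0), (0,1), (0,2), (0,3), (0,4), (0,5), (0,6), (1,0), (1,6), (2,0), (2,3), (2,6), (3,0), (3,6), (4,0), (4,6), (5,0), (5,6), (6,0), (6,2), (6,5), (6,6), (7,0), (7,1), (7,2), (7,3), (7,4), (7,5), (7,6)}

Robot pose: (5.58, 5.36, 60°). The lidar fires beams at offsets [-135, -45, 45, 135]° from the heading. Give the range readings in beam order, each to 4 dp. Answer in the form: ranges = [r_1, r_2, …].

ranges = [2.4433, 0.4348, 0.6626, 4.7416]

beam 1: φ=-135°, α=285°
  d=(0.2588,-0.9659)  start (5,5)  tX=1.6228 tY=0.3727  stride 1/|dx|=3.8637 1/|dy|=1.0353
    cross y-line → (5,4), t=0.3727
    cross y-line → (5,3), t=1.4080
    cross x-line → (6,3), t=1.6228
    cross y-line → (6,2), t=2.4433 (wall)
  → r_1 = 2.4433
beam 2: φ=-45°, α=15°
  d=(0.9659,0.2588)  start (5,5)  tX=0.4348 tY=2.4728  stride 1/|dx|=1.0353 1/|dy|=3.8637
    cross x-line → (6,5), t=0.4348 (wall)
  → r_2 = 0.4348
beam 3: φ=45°, α=105°
  d=(-0.2588,0.9659)  start (5,5)  tX=2.2409 tY=0.6626  stride 1/|dx|=3.8637 1/|dy|=1.0353
    cross y-line → (5,6), t=0.6626 (wall)
  → r_3 = 0.6626
beam 4: φ=135°, α=195°
  d=(-0.9659,-0.2588)  start (5,5)  tX=0.6005 tY=1.3909  stride 1/|dx|=1.0353 1/|dy|=3.8637
    cross x-line → (4,5), t=0.6005
    cross y-line → (4,4), t=1.3909
    cross x-line → (3,4), t=1.6357
    cross x-line → (2,4), t=2.6710
    cross x-line → (1,4), t=3.7063
    cross x-line → (0,4), t=4.7416 (wall)
  → r_4 = 4.7416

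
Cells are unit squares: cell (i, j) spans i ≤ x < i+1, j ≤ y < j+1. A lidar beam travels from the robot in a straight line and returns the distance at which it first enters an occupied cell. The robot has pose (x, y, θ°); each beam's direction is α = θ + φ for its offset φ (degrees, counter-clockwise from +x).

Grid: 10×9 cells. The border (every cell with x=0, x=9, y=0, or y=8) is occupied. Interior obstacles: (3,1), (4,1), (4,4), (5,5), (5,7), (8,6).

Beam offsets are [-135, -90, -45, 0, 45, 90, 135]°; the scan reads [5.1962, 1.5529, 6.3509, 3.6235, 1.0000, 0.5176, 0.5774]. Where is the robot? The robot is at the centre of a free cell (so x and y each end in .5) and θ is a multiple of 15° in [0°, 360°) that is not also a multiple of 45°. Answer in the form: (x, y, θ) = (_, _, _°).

(x, y, θ) = (4.5, 2.5, 165°)

Enumerate (i+0.5, j+0.5, θ) over the 50 free cells and 16 admissible headings. For each, cast all 7 beams and compare to the given ranges.
  (7.5, 6.5, 60°): beam 1 = 5.6940 ≠ 5.1962 ✗
  (6.5, 1.5, 75°): beam 1 = 0.5774 ≠ 5.1962 ✗
  (4.5, 2.5, 255°): beam 1 = 6.3509 ≠ 5.1962 ✗
  …
  (4.5, 2.5, 165°): r_1=5.1962, r_2=1.5529, r_3=6.3509, r_4=3.6235, r_5=1.0000, r_6=0.5176, r_7=0.5774 — all match ✓
Only this pose fits every beam.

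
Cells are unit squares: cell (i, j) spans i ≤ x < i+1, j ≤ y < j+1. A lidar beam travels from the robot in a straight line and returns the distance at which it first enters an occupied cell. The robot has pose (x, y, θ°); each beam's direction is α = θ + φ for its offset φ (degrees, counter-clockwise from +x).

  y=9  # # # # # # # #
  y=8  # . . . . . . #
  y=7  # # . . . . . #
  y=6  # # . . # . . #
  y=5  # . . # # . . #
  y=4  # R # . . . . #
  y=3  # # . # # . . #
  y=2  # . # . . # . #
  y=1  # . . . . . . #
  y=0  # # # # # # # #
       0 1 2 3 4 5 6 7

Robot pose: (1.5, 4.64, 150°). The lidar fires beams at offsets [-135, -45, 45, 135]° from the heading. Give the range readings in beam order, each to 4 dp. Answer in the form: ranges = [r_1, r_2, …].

ranges = [0.5176, 1.4080, 0.5176, 0.6626]

beam 1: φ=-135°, α=15°
  d=(0.9659,0.2588)  start (1,4)  tX=0.5176 tY=1.3909  stride 1/|dx|=1.0353 1/|dy|=3.8637
    cross x-line → (2,4), t=0.5176 (wall)
  → r_1 = 0.5176
beam 2: φ=-45°, α=105°
  d=(-0.2588,0.9659)  start (1,4)  tX=1.9319 tY=0.3727  stride 1/|dx|=3.8637 1/|dy|=1.0353
    cross y-line → (1,5), t=0.3727
    cross y-line → (1,6), t=1.4080 (wall)
  → r_2 = 1.4080
beam 3: φ=45°, α=195°
  d=(-0.9659,-0.2588)  start (1,4)  tX=0.5176 tY=2.4728  stride 1/|dx|=1.0353 1/|dy|=3.8637
    cross x-line → (0,4), t=0.5176 (wall)
  → r_3 = 0.5176
beam 4: φ=135°, α=285°
  d=(0.2588,-0.9659)  start (1,4)  tX=1.9319 tY=0.6626  stride 1/|dx|=3.8637 1/|dy|=1.0353
    cross y-line → (1,3), t=0.6626 (wall)
  → r_4 = 0.6626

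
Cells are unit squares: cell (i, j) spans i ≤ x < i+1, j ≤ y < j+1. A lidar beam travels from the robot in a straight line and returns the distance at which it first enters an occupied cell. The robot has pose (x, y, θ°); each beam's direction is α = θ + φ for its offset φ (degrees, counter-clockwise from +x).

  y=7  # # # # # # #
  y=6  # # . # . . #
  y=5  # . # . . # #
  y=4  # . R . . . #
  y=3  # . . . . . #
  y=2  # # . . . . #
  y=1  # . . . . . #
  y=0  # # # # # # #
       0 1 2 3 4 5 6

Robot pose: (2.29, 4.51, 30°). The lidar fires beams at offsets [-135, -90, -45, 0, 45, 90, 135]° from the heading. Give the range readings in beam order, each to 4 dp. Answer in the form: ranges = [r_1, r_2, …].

beam 1: φ=-135°, α=255°
  dir = (cos 255°, sin 255°) = (-0.2588, -0.9659); from cell (2,4)
  next x-line at t=1.1205, next y-line at t=0.5280; Δt_x=3.8637, Δt_y=1.0353
    y: enter (2,3) at t=0.5280
    x: enter (1,3) at t=1.1205
    y: enter (1,2) at t=1.5633 ← occupied
  → r_1 = 1.5633
beam 2: φ=-90°, α=300°
  dir = (cos 300°, sin 300°) = (0.5000, -0.8660); from cell (2,4)
  next x-line at t=1.4200, next y-line at t=0.5889; Δt_x=2.0000, Δt_y=1.1547
    y: enter (2,3) at t=0.5889
    x: enter (3,3) at t=1.4200
    y: enter (3,2) at t=1.7436
    y: enter (3,1) at t=2.8983
    x: enter (4,1) at t=3.4200
    y: enter (4,0) at t=4.0530 ← occupied
  → r_2 = 4.0530
beam 3: φ=-45°, α=345°
  dir = (cos 345°, sin 345°) = (0.9659, -0.2588); from cell (2,4)
  next x-line at t=0.7350, next y-line at t=1.9705; Δt_x=1.0353, Δt_y=3.8637
    x: enter (3,4) at t=0.7350
    x: enter (4,4) at t=1.7703
    y: enter (4,3) at t=1.9705
    x: enter (5,3) at t=2.8056
    x: enter (6,3) at t=3.8409 ← occupied
  → r_3 = 3.8409
beam 4: φ=0°, α=30°
  dir = (cos 30°, sin 30°) = (0.8660, 0.5000); from cell (2,4)
  next x-line at t=0.8198, next y-line at t=0.9800; Δt_x=1.1547, Δt_y=2.0000
    x: enter (3,4) at t=0.8198
    y: enter (3,5) at t=0.9800
    x: enter (4,5) at t=1.9745
    y: enter (4,6) at t=2.9800
    x: enter (5,6) at t=3.1292
    x: enter (6,6) at t=4.2839 ← occupied
  → r_4 = 4.2839
beam 5: φ=45°, α=75°
  dir = (cos 75°, sin 75°) = (0.2588, 0.9659); from cell (2,4)
  next x-line at t=2.7432, next y-line at t=0.5073; Δt_x=3.8637, Δt_y=1.0353
    y: enter (2,5) at t=0.5073 ← occupied
  → r_5 = 0.5073
beam 6: φ=90°, α=120°
  dir = (cos 120°, sin 120°) = (-0.5000, 0.8660); from cell (2,4)
  next x-line at t=0.5800, next y-line at t=0.5658; Δt_x=2.0000, Δt_y=1.1547
    y: enter (2,5) at t=0.5658 ← occupied
  → r_6 = 0.5658
beam 7: φ=135°, α=165°
  dir = (cos 165°, sin 165°) = (-0.9659, 0.2588); from cell (2,4)
  next x-line at t=0.3002, next y-line at t=1.8932; Δt_x=1.0353, Δt_y=3.8637
    x: enter (1,4) at t=0.3002
    x: enter (0,4) at t=1.3355 ← occupied
  → r_7 = 1.3355

ranges = [1.5633, 4.0530, 3.8409, 4.2839, 0.5073, 0.5658, 1.3355]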